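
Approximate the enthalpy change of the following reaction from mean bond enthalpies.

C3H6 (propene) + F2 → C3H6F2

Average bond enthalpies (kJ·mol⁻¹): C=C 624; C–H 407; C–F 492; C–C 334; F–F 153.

Bonds broken (reactants):
  C–C: 1 × 334 = 334
  C–H: 6 × 407 = 2442
  C=C: 1 × 624 = 624
  F–F: 1 × 153 = 153
  Σ(broken) = 3553 kJ
Bonds formed (products):
  C–C: 2 × 334 = 668
  C–F: 2 × 492 = 984
  C–H: 6 × 407 = 2442
  Σ(formed) = 4094 kJ
ΔH = Σ(broken) − Σ(formed) = 3553 − 4094 = −541 kJ

ΔH ≈ −541 kJ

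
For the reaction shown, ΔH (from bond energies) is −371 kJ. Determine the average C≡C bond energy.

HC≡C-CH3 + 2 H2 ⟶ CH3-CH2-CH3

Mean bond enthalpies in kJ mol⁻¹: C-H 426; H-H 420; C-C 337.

Let D be the C≡C bond energy.
Σ(broken) = 1×D + 1×337 + 4×426 + 2×420 = 2881 + D
Σ(formed) = 2×337 + 8×426 = 4082
ΔH = Σ(broken) − Σ(formed) = (2881 + D) − (4082) = −1201 + D
Setting this equal to −371 kJ gives D = 830 kJ/mol.

D(C≡C) ≈ 830 kJ/mol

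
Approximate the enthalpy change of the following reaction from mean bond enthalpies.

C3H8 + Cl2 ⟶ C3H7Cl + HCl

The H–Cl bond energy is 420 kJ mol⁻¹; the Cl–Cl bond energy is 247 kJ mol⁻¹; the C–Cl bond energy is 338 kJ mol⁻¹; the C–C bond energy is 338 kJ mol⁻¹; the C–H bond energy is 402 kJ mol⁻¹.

Bonds broken (reactants):
  C–C: 2 × 338 = 676
  C–H: 8 × 402 = 3216
  Cl–Cl: 1 × 247 = 247
  Σ(broken) = 4139 kJ
Bonds formed (products):
  C–C: 2 × 338 = 676
  C–Cl: 1 × 338 = 338
  C–H: 7 × 402 = 2814
  H–Cl: 1 × 420 = 420
  Σ(formed) = 4248 kJ
ΔH = Σ(broken) − Σ(formed) = 4139 − 4248 = −109 kJ

ΔH ≈ −109 kJ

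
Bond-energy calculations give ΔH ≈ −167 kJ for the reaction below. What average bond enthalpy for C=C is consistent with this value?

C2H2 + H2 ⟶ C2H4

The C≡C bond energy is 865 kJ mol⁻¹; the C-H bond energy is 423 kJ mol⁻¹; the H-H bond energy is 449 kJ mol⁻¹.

Let D be the C=C bond energy.
Σ(broken) = 1×865 + 2×423 + 1×449 = 2160
Σ(formed) = 4×423 + 1×D = 1692 + D
ΔH = Σ(broken) − Σ(formed) = (2160) − (1692 + D) = +468 − D
Setting this equal to −167 kJ gives D = 635 kJ/mol.

D(C=C) ≈ 635 kJ/mol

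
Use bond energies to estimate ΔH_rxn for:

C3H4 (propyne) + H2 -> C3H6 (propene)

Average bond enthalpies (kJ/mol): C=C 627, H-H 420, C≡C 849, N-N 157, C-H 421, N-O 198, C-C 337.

Bonds broken (reactants):
  C≡C: 1 × 849 = 849
  C-C: 1 × 337 = 337
  C-H: 4 × 421 = 1684
  H-H: 1 × 420 = 420
  Σ(broken) = 3290 kJ
Bonds formed (products):
  C-C: 1 × 337 = 337
  C-H: 6 × 421 = 2526
  C=C: 1 × 627 = 627
  Σ(formed) = 3490 kJ
ΔH = Σ(broken) − Σ(formed) = 3290 − 3490 = −200 kJ

ΔH ≈ −200 kJ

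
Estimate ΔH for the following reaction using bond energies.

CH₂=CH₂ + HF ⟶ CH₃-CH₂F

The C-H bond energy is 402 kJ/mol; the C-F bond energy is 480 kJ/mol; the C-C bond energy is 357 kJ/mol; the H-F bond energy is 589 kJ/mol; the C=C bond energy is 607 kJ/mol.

Bonds broken (reactants):
  C-H: 4 × 402 = 1608
  C=C: 1 × 607 = 607
  H-F: 1 × 589 = 589
  Σ(broken) = 2804 kJ
Bonds formed (products):
  C-C: 1 × 357 = 357
  C-F: 1 × 480 = 480
  C-H: 5 × 402 = 2010
  Σ(formed) = 2847 kJ
ΔH = Σ(broken) − Σ(formed) = 2804 − 2847 = −43 kJ

ΔH ≈ −43 kJ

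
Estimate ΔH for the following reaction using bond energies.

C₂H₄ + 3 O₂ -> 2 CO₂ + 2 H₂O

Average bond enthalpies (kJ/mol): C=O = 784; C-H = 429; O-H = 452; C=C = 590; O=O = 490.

ΔH ≈ −1168 kJ

Bonds broken (reactants):
  C-H: 4 × 429 = 1716
  C=C: 1 × 590 = 590
  O=O: 3 × 490 = 1470
  Σ(broken) = 3776 kJ
Bonds formed (products):
  C=O: 4 × 784 = 3136
  O-H: 4 × 452 = 1808
  Σ(formed) = 4944 kJ
ΔH = Σ(broken) − Σ(formed) = 3776 − 4944 = −1168 kJ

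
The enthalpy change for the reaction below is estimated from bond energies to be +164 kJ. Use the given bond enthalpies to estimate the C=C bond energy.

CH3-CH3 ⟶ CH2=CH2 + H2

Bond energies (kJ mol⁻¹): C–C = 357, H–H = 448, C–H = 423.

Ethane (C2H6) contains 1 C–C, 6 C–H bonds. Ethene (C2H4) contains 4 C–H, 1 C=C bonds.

D(C=C) ≈ 591 kJ/mol

Let D be the C=C bond energy.
Σ(broken) = 1×357 + 6×423 = 2895
Σ(formed) = 4×423 + 1×D + 1×448 = 2140 + D
ΔH = Σ(broken) − Σ(formed) = (2895) − (2140 + D) = +755 − D
Setting this equal to +164 kJ gives D = 591 kJ/mol.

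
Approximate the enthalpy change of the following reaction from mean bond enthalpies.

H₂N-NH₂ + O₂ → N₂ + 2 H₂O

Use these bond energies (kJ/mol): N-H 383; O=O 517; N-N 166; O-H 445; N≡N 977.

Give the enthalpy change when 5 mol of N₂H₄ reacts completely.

ΔH = −2710 kJ

Bonds broken (reactants):
  N-H: 4 × 383 = 1532
  N-N: 1 × 166 = 166
  O=O: 1 × 517 = 517
  Σ(broken) = 2215 kJ
Bonds formed (products):
  N≡N: 1 × 977 = 977
  O-H: 4 × 445 = 1780
  Σ(formed) = 2757 kJ
ΔH = Σ(broken) − Σ(formed) = 2215 − 2757 = −542 kJ
For 5× the reaction as written: 5 × (−542) = −2710 kJ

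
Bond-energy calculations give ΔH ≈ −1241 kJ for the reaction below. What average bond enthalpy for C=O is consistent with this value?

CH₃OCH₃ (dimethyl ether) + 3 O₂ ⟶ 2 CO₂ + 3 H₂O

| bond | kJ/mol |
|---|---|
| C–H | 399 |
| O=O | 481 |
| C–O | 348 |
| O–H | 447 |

D(C=O) ≈ 773 kJ/mol

Let D be the C=O bond energy.
Σ(broken) = 6×399 + 2×348 + 3×481 = 4533
Σ(formed) = 4×D + 6×447 = 2682 + 4D
ΔH = Σ(broken) − Σ(formed) = (4533) − (2682 + 4D) = +1851 − 4D
Setting this equal to −1241 kJ gives 4D = 3092, so D = 773 kJ/mol.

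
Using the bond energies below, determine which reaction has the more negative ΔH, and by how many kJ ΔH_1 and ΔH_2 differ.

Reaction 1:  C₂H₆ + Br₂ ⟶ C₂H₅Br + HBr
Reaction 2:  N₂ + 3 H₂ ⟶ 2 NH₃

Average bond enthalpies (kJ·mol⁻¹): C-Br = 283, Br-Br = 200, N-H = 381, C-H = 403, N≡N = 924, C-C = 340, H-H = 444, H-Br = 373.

Reaction 1:
  Bonds broken (reactants):
    Br-Br: 1 × 200 = 200
    C-C: 1 × 340 = 340
    C-H: 6 × 403 = 2418
    Σ(broken) = 2958 kJ
  Bonds formed (products):
    C-Br: 1 × 283 = 283
    C-C: 1 × 340 = 340
    C-H: 5 × 403 = 2015
    H-Br: 1 × 373 = 373
    Σ(formed) = 3011 kJ
  ΔH_1 = 2958 − 3011 = −53 kJ
Reaction 2:
  Bonds broken (reactants):
    H-H: 3 × 444 = 1332
    N≡N: 1 × 924 = 924
    Σ(broken) = 2256 kJ
  Bonds formed (products):
    N-H: 6 × 381 = 2286
    Σ(formed) = 2286 kJ
  ΔH_2 = 2256 − 2286 = −30 kJ
ΔH_1 − ΔH_2 = −23 kJ, so reaction 1 has the more negative ΔH; |ΔH_1 − ΔH_2| = 23 kJ.

Reaction 1, by 23 kJ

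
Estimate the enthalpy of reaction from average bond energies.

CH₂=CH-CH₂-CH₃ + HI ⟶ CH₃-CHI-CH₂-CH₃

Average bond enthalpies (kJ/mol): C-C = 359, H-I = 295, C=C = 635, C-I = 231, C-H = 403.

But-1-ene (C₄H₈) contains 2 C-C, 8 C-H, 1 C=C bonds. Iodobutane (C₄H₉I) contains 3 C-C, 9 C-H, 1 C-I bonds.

ΔH ≈ −63 kJ

Bonds broken (reactants):
  C-C: 2 × 359 = 718
  C-H: 8 × 403 = 3224
  C=C: 1 × 635 = 635
  H-I: 1 × 295 = 295
  Σ(broken) = 4872 kJ
Bonds formed (products):
  C-C: 3 × 359 = 1077
  C-H: 9 × 403 = 3627
  C-I: 1 × 231 = 231
  Σ(formed) = 4935 kJ
ΔH = Σ(broken) − Σ(formed) = 4872 − 4935 = −63 kJ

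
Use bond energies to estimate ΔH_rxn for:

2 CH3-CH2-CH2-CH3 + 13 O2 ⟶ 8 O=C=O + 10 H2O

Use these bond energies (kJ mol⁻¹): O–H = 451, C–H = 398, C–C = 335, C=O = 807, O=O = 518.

Bonds broken (reactants):
  C–C: 6 × 335 = 2010
  C–H: 20 × 398 = 7960
  O=O: 13 × 518 = 6734
  Σ(broken) = 16704 kJ
Bonds formed (products):
  C=O: 16 × 807 = 12912
  O–H: 20 × 451 = 9020
  Σ(formed) = 21932 kJ
ΔH = Σ(broken) − Σ(formed) = 16704 − 21932 = −5228 kJ

ΔH ≈ −5228 kJ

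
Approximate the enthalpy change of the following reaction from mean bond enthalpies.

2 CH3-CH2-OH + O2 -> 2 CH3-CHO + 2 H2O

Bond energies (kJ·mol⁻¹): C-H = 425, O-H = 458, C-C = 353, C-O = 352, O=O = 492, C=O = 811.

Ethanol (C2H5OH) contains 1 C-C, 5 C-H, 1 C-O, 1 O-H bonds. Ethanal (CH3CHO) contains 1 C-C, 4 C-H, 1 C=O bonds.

Bonds broken (reactants):
  C-C: 2 × 353 = 706
  C-H: 10 × 425 = 4250
  C-O: 2 × 352 = 704
  O-H: 2 × 458 = 916
  O=O: 1 × 492 = 492
  Σ(broken) = 7068 kJ
Bonds formed (products):
  C-C: 2 × 353 = 706
  C-H: 8 × 425 = 3400
  C=O: 2 × 811 = 1622
  O-H: 4 × 458 = 1832
  Σ(formed) = 7560 kJ
ΔH = Σ(broken) − Σ(formed) = 7068 − 7560 = −492 kJ

ΔH ≈ −492 kJ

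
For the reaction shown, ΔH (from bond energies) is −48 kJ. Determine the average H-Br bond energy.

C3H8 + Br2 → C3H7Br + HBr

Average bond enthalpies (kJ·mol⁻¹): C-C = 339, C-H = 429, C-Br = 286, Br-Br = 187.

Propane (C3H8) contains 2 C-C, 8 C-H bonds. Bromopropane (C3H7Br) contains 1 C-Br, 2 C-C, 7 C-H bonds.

Let D be the H-Br bond energy.
Σ(broken) = 1×187 + 2×339 + 8×429 = 4297
Σ(formed) = 1×286 + 2×339 + 7×429 + 1×D = 3967 + D
ΔH = Σ(broken) − Σ(formed) = (4297) − (3967 + D) = +330 − D
Setting this equal to −48 kJ gives D = 378 kJ/mol.

D(H-Br) ≈ 378 kJ/mol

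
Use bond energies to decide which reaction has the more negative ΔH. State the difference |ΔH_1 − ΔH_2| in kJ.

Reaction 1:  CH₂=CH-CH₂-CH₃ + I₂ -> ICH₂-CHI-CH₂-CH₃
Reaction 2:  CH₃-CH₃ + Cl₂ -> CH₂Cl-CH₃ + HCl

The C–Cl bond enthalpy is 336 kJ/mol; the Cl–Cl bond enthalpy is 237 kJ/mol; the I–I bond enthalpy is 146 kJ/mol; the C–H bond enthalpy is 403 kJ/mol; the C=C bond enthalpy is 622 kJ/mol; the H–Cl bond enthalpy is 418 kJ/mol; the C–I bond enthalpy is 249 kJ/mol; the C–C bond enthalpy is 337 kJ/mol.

Reaction 2, by 47 kJ

Reaction 1:
  Bonds broken (reactants):
    C–C: 2 × 337 = 674
    C–H: 8 × 403 = 3224
    C=C: 1 × 622 = 622
    I–I: 1 × 146 = 146
    Σ(broken) = 4666 kJ
  Bonds formed (products):
    C–C: 3 × 337 = 1011
    C–H: 8 × 403 = 3224
    C–I: 2 × 249 = 498
    Σ(formed) = 4733 kJ
  ΔH_1 = 4666 − 4733 = −67 kJ
Reaction 2:
  Bonds broken (reactants):
    C–C: 1 × 337 = 337
    C–H: 6 × 403 = 2418
    Cl–Cl: 1 × 237 = 237
    Σ(broken) = 2992 kJ
  Bonds formed (products):
    C–C: 1 × 337 = 337
    C–Cl: 1 × 336 = 336
    C–H: 5 × 403 = 2015
    H–Cl: 1 × 418 = 418
    Σ(formed) = 3106 kJ
  ΔH_2 = 2992 − 3106 = −114 kJ
ΔH_1 − ΔH_2 = +47 kJ, so reaction 2 has the more negative ΔH; |ΔH_1 − ΔH_2| = 47 kJ.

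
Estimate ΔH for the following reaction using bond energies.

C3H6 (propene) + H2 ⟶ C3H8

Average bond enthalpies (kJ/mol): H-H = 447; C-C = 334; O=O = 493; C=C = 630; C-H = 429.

ΔH ≈ −115 kJ

Bonds broken (reactants):
  C-C: 1 × 334 = 334
  C-H: 6 × 429 = 2574
  C=C: 1 × 630 = 630
  H-H: 1 × 447 = 447
  Σ(broken) = 3985 kJ
Bonds formed (products):
  C-C: 2 × 334 = 668
  C-H: 8 × 429 = 3432
  Σ(formed) = 4100 kJ
ΔH = Σ(broken) − Σ(formed) = 3985 − 4100 = −115 kJ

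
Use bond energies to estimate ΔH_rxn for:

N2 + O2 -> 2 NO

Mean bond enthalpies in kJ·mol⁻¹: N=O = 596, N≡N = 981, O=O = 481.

Bonds broken (reactants):
  N≡N: 1 × 981 = 981
  O=O: 1 × 481 = 481
  Σ(broken) = 1462 kJ
Bonds formed (products):
  N=O: 2 × 596 = 1192
  Σ(formed) = 1192 kJ
ΔH = Σ(broken) − Σ(formed) = 1462 − 1192 = +270 kJ

ΔH ≈ +270 kJ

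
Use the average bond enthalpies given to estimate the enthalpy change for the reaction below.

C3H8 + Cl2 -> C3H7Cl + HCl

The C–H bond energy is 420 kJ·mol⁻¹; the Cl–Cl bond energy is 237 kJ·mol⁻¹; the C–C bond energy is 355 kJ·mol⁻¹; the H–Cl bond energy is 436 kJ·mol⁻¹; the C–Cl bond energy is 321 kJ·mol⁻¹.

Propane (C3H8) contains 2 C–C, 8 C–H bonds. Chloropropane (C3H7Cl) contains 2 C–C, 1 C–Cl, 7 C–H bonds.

ΔH ≈ −100 kJ

Bonds broken (reactants):
  C–C: 2 × 355 = 710
  C–H: 8 × 420 = 3360
  Cl–Cl: 1 × 237 = 237
  Σ(broken) = 4307 kJ
Bonds formed (products):
  C–C: 2 × 355 = 710
  C–Cl: 1 × 321 = 321
  C–H: 7 × 420 = 2940
  H–Cl: 1 × 436 = 436
  Σ(formed) = 4407 kJ
ΔH = Σ(broken) − Σ(formed) = 4307 − 4407 = −100 kJ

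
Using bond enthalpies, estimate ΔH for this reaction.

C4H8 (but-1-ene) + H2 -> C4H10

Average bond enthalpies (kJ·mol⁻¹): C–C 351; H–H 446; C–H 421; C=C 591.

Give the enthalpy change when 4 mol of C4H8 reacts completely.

ΔH = −624 kJ

Bonds broken (reactants):
  C–C: 2 × 351 = 702
  C–H: 8 × 421 = 3368
  C=C: 1 × 591 = 591
  H–H: 1 × 446 = 446
  Σ(broken) = 5107 kJ
Bonds formed (products):
  C–C: 3 × 351 = 1053
  C–H: 10 × 421 = 4210
  Σ(formed) = 5263 kJ
ΔH = Σ(broken) − Σ(formed) = 5107 − 5263 = −156 kJ
For 4× the reaction as written: 4 × (−156) = −624 kJ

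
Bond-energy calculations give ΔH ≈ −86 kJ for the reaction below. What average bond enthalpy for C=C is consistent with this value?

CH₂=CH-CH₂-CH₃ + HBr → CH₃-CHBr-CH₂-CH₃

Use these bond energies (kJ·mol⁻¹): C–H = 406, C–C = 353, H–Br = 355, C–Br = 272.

Let D be the C=C bond energy.
Σ(broken) = 2×353 + 8×406 + 1×D + 1×355 = 4309 + D
Σ(formed) = 1×272 + 3×353 + 9×406 = 4985
ΔH = Σ(broken) − Σ(formed) = (4309 + D) − (4985) = −676 + D
Setting this equal to −86 kJ gives D = 590 kJ/mol.

D(C=C) ≈ 590 kJ/mol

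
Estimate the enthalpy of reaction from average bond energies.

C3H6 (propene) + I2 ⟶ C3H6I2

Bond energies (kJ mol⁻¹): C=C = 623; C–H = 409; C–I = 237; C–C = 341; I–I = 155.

ΔH ≈ −37 kJ

Bonds broken (reactants):
  C–C: 1 × 341 = 341
  C–H: 6 × 409 = 2454
  C=C: 1 × 623 = 623
  I–I: 1 × 155 = 155
  Σ(broken) = 3573 kJ
Bonds formed (products):
  C–C: 2 × 341 = 682
  C–H: 6 × 409 = 2454
  C–I: 2 × 237 = 474
  Σ(formed) = 3610 kJ
ΔH = Σ(broken) − Σ(formed) = 3573 − 3610 = −37 kJ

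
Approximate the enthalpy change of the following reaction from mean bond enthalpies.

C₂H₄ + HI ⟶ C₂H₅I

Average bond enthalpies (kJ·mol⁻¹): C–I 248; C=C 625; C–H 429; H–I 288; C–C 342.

Bonds broken (reactants):
  C–H: 4 × 429 = 1716
  C=C: 1 × 625 = 625
  H–I: 1 × 288 = 288
  Σ(broken) = 2629 kJ
Bonds formed (products):
  C–C: 1 × 342 = 342
  C–H: 5 × 429 = 2145
  C–I: 1 × 248 = 248
  Σ(formed) = 2735 kJ
ΔH = Σ(broken) − Σ(formed) = 2629 − 2735 = −106 kJ

ΔH ≈ −106 kJ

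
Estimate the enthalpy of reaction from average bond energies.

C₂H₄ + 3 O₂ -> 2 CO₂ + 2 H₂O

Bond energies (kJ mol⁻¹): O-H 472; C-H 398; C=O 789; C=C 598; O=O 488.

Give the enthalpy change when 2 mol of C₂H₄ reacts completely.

Bonds broken (reactants):
  C-H: 4 × 398 = 1592
  C=C: 1 × 598 = 598
  O=O: 3 × 488 = 1464
  Σ(broken) = 3654 kJ
Bonds formed (products):
  C=O: 4 × 789 = 3156
  O-H: 4 × 472 = 1888
  Σ(formed) = 5044 kJ
ΔH = Σ(broken) − Σ(formed) = 3654 − 5044 = −1390 kJ
For 2× the reaction as written: 2 × (−1390) = −2780 kJ

ΔH = −2780 kJ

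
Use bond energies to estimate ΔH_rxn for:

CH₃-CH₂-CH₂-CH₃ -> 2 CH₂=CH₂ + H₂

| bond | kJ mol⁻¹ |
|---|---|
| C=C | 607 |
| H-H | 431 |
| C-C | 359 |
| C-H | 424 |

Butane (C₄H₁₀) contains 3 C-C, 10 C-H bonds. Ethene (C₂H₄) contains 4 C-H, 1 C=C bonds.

ΔH ≈ +280 kJ

Bonds broken (reactants):
  C-C: 3 × 359 = 1077
  C-H: 10 × 424 = 4240
  Σ(broken) = 5317 kJ
Bonds formed (products):
  C-H: 8 × 424 = 3392
  C=C: 2 × 607 = 1214
  H-H: 1 × 431 = 431
  Σ(formed) = 5037 kJ
ΔH = Σ(broken) − Σ(formed) = 5317 − 5037 = +280 kJ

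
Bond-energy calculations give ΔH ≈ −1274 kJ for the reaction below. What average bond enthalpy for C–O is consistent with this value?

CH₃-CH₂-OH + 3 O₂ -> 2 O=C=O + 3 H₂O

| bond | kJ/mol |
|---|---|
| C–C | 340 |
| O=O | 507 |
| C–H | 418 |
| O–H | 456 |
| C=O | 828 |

Let D be the C–O bond energy.
Σ(broken) = 1×340 + 5×418 + 1×D + 1×456 + 3×507 = 4407 + D
Σ(formed) = 4×828 + 6×456 = 6048
ΔH = Σ(broken) − Σ(formed) = (4407 + D) − (6048) = −1641 + D
Setting this equal to −1274 kJ gives D = 367 kJ/mol.

D(C–O) ≈ 367 kJ/mol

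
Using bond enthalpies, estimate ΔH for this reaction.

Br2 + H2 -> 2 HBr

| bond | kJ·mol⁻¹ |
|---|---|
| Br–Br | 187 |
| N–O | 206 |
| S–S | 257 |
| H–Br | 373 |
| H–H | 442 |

Bonds broken (reactants):
  Br–Br: 1 × 187 = 187
  H–H: 1 × 442 = 442
  Σ(broken) = 629 kJ
Bonds formed (products):
  H–Br: 2 × 373 = 746
  Σ(formed) = 746 kJ
ΔH = Σ(broken) − Σ(formed) = 629 − 746 = −117 kJ

ΔH ≈ −117 kJ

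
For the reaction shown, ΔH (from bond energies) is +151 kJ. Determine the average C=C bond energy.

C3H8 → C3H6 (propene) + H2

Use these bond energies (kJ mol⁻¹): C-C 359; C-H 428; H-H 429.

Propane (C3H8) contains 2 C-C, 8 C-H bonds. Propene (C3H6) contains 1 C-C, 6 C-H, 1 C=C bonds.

Let D be the C=C bond energy.
Σ(broken) = 2×359 + 8×428 = 4142
Σ(formed) = 1×359 + 6×428 + 1×D + 1×429 = 3356 + D
ΔH = Σ(broken) − Σ(formed) = (4142) − (3356 + D) = +786 − D
Setting this equal to +151 kJ gives D = 635 kJ/mol.

D(C=C) ≈ 635 kJ/mol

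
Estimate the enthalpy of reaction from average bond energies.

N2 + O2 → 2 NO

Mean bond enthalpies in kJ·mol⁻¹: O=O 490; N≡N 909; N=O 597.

ΔH ≈ +205 kJ

Bonds broken (reactants):
  N≡N: 1 × 909 = 909
  O=O: 1 × 490 = 490
  Σ(broken) = 1399 kJ
Bonds formed (products):
  N=O: 2 × 597 = 1194
  Σ(formed) = 1194 kJ
ΔH = Σ(broken) − Σ(formed) = 1399 − 1194 = +205 kJ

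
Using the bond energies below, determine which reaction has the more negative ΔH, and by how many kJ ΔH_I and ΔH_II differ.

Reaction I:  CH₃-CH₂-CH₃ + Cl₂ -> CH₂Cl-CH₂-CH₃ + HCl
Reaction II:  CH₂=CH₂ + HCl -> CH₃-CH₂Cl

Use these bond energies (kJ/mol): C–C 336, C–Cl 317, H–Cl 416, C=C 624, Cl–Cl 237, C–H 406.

Reaction I:
  Bonds broken (reactants):
    C–C: 2 × 336 = 672
    C–H: 8 × 406 = 3248
    Cl–Cl: 1 × 237 = 237
    Σ(broken) = 4157 kJ
  Bonds formed (products):
    C–C: 2 × 336 = 672
    C–Cl: 1 × 317 = 317
    C–H: 7 × 406 = 2842
    H–Cl: 1 × 416 = 416
    Σ(formed) = 4247 kJ
  ΔH_I = 4157 − 4247 = −90 kJ
Reaction II:
  Bonds broken (reactants):
    C–H: 4 × 406 = 1624
    C=C: 1 × 624 = 624
    H–Cl: 1 × 416 = 416
    Σ(broken) = 2664 kJ
  Bonds formed (products):
    C–C: 1 × 336 = 336
    C–Cl: 1 × 317 = 317
    C–H: 5 × 406 = 2030
    Σ(formed) = 2683 kJ
  ΔH_II = 2664 − 2683 = −19 kJ
ΔH_I − ΔH_II = −71 kJ, so reaction I has the more negative ΔH; |ΔH_I − ΔH_II| = 71 kJ.

Reaction I, by 71 kJ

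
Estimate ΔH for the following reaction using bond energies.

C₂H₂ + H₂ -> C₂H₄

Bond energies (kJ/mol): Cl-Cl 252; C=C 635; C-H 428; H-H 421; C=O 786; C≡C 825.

Bonds broken (reactants):
  C≡C: 1 × 825 = 825
  C-H: 2 × 428 = 856
  H-H: 1 × 421 = 421
  Σ(broken) = 2102 kJ
Bonds formed (products):
  C-H: 4 × 428 = 1712
  C=C: 1 × 635 = 635
  Σ(formed) = 2347 kJ
ΔH = Σ(broken) − Σ(formed) = 2102 − 2347 = −245 kJ

ΔH ≈ −245 kJ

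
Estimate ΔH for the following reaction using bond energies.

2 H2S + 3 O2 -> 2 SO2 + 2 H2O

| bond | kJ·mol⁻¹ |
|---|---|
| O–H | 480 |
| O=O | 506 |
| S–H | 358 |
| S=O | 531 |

ΔH ≈ −1094 kJ

Bonds broken (reactants):
  O=O: 3 × 506 = 1518
  S–H: 4 × 358 = 1432
  Σ(broken) = 2950 kJ
Bonds formed (products):
  O–H: 4 × 480 = 1920
  S=O: 4 × 531 = 2124
  Σ(formed) = 4044 kJ
ΔH = Σ(broken) − Σ(formed) = 2950 − 4044 = −1094 kJ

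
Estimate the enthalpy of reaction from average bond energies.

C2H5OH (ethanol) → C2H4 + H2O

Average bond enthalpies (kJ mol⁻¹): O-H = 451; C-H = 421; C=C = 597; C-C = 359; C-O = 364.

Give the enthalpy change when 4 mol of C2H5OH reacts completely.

ΔH = +384 kJ

Bonds broken (reactants):
  C-C: 1 × 359 = 359
  C-H: 5 × 421 = 2105
  C-O: 1 × 364 = 364
  O-H: 1 × 451 = 451
  Σ(broken) = 3279 kJ
Bonds formed (products):
  C-H: 4 × 421 = 1684
  C=C: 1 × 597 = 597
  O-H: 2 × 451 = 902
  Σ(formed) = 3183 kJ
ΔH = Σ(broken) − Σ(formed) = 3279 − 3183 = +96 kJ
For 4× the reaction as written: 4 × (+96) = +384 kJ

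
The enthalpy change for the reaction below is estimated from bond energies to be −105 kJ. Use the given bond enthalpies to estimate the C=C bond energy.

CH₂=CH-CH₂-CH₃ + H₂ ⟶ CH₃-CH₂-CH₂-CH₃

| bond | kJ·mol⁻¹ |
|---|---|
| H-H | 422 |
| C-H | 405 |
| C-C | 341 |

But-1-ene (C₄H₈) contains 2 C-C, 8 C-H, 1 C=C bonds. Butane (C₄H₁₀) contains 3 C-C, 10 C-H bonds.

D(C=C) ≈ 624 kJ/mol

Let D be the C=C bond energy.
Σ(broken) = 2×341 + 8×405 + 1×D + 1×422 = 4344 + D
Σ(formed) = 3×341 + 10×405 = 5073
ΔH = Σ(broken) − Σ(formed) = (4344 + D) − (5073) = −729 + D
Setting this equal to −105 kJ gives D = 624 kJ/mol.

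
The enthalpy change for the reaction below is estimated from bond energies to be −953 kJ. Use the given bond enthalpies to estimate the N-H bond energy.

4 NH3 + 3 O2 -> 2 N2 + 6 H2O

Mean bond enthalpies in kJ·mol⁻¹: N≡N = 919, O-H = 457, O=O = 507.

D(N-H) ≈ 404 kJ/mol

Let D be the N-H bond energy.
Σ(broken) = 12×D + 3×507 = 1521 + 12D
Σ(formed) = 2×919 + 12×457 = 7322
ΔH = Σ(broken) − Σ(formed) = (1521 + 12D) − (7322) = −5801 + 12D
Setting this equal to −953 kJ gives 12D = 4848, so D = 404 kJ/mol.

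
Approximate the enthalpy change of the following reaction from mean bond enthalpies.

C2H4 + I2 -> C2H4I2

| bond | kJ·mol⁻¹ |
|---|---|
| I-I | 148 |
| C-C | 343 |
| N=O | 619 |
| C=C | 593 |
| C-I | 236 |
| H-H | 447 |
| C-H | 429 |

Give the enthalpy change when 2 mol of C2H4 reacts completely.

ΔH = −148 kJ

Bonds broken (reactants):
  C-H: 4 × 429 = 1716
  C=C: 1 × 593 = 593
  I-I: 1 × 148 = 148
  Σ(broken) = 2457 kJ
Bonds formed (products):
  C-C: 1 × 343 = 343
  C-H: 4 × 429 = 1716
  C-I: 2 × 236 = 472
  Σ(formed) = 2531 kJ
ΔH = Σ(broken) − Σ(formed) = 2457 − 2531 = −74 kJ
For 2× the reaction as written: 2 × (−74) = −148 kJ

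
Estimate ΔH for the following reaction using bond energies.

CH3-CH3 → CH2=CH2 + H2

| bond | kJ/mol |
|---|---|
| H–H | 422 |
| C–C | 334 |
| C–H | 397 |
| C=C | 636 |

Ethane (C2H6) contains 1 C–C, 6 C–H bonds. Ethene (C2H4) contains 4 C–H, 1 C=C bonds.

ΔH ≈ +70 kJ

Bonds broken (reactants):
  C–C: 1 × 334 = 334
  C–H: 6 × 397 = 2382
  Σ(broken) = 2716 kJ
Bonds formed (products):
  C–H: 4 × 397 = 1588
  C=C: 1 × 636 = 636
  H–H: 1 × 422 = 422
  Σ(formed) = 2646 kJ
ΔH = Σ(broken) − Σ(formed) = 2716 − 2646 = +70 kJ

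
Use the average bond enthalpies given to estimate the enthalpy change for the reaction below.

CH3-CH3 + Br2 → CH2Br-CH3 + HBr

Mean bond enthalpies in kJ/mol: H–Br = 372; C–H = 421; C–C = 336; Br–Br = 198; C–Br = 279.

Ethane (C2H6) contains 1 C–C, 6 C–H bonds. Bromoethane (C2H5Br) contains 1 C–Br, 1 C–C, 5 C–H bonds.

Bonds broken (reactants):
  Br–Br: 1 × 198 = 198
  C–C: 1 × 336 = 336
  C–H: 6 × 421 = 2526
  Σ(broken) = 3060 kJ
Bonds formed (products):
  C–Br: 1 × 279 = 279
  C–C: 1 × 336 = 336
  C–H: 5 × 421 = 2105
  H–Br: 1 × 372 = 372
  Σ(formed) = 3092 kJ
ΔH = Σ(broken) − Σ(formed) = 3060 − 3092 = −32 kJ

ΔH ≈ −32 kJ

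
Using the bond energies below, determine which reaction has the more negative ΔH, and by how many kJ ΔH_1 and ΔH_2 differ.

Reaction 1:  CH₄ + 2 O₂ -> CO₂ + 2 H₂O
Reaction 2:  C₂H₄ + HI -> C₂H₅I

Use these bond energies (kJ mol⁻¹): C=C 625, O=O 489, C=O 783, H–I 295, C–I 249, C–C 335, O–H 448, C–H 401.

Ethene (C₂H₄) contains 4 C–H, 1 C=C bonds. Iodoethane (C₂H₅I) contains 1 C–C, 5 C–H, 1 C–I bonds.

Reaction 1:
  Bonds broken (reactants):
    C–H: 4 × 401 = 1604
    O=O: 2 × 489 = 978
    Σ(broken) = 2582 kJ
  Bonds formed (products):
    C=O: 2 × 783 = 1566
    O–H: 4 × 448 = 1792
    Σ(formed) = 3358 kJ
  ΔH_1 = 2582 − 3358 = −776 kJ
Reaction 2:
  Bonds broken (reactants):
    C–H: 4 × 401 = 1604
    C=C: 1 × 625 = 625
    H–I: 1 × 295 = 295
    Σ(broken) = 2524 kJ
  Bonds formed (products):
    C–C: 1 × 335 = 335
    C–H: 5 × 401 = 2005
    C–I: 1 × 249 = 249
    Σ(formed) = 2589 kJ
  ΔH_2 = 2524 − 2589 = −65 kJ
ΔH_1 − ΔH_2 = −711 kJ, so reaction 1 has the more negative ΔH; |ΔH_1 − ΔH_2| = 711 kJ.

Reaction 1, by 711 kJ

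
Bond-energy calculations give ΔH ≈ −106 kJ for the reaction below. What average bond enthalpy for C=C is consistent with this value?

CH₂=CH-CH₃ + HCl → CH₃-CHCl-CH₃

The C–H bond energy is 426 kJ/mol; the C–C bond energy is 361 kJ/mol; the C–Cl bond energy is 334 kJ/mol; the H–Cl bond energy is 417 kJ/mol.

Let D be the C=C bond energy.
Σ(broken) = 1×361 + 6×426 + 1×D + 1×417 = 3334 + D
Σ(formed) = 2×361 + 1×334 + 7×426 = 4038
ΔH = Σ(broken) − Σ(formed) = (3334 + D) − (4038) = −704 + D
Setting this equal to −106 kJ gives D = 598 kJ/mol.

D(C=C) ≈ 598 kJ/mol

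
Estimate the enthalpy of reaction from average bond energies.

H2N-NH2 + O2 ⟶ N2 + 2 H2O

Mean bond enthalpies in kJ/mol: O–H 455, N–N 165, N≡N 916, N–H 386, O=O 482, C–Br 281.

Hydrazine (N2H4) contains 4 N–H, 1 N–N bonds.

Bonds broken (reactants):
  N–H: 4 × 386 = 1544
  N–N: 1 × 165 = 165
  O=O: 1 × 482 = 482
  Σ(broken) = 2191 kJ
Bonds formed (products):
  N≡N: 1 × 916 = 916
  O–H: 4 × 455 = 1820
  Σ(formed) = 2736 kJ
ΔH = Σ(broken) − Σ(formed) = 2191 − 2736 = −545 kJ

ΔH ≈ −545 kJ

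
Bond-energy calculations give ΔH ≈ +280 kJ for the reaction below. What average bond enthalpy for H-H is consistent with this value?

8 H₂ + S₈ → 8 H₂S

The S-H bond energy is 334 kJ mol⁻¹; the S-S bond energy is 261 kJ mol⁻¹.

D(H-H) ≈ 442 kJ/mol

Let D be the H-H bond energy.
Σ(broken) = 8×D + 8×261 = 2088 + 8D
Σ(formed) = 16×334 = 5344
ΔH = Σ(broken) − Σ(formed) = (2088 + 8D) − (5344) = −3256 + 8D
Setting this equal to +280 kJ gives 8D = 3536, so D = 442 kJ/mol.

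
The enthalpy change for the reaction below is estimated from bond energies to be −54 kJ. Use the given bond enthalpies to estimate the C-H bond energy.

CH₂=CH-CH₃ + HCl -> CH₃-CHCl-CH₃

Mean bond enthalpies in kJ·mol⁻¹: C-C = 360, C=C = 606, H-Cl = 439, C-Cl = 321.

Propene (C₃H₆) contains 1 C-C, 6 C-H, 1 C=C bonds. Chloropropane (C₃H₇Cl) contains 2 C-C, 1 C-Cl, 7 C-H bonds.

D(C-H) ≈ 418 kJ/mol

Let D be the C-H bond energy.
Σ(broken) = 1×360 + 6×D + 1×606 + 1×439 = 1405 + 6D
Σ(formed) = 2×360 + 1×321 + 7×D = 1041 + 7D
ΔH = Σ(broken) − Σ(formed) = (1405 + 6D) − (1041 + 7D) = +364 − D
Setting this equal to −54 kJ gives D = 418 kJ/mol.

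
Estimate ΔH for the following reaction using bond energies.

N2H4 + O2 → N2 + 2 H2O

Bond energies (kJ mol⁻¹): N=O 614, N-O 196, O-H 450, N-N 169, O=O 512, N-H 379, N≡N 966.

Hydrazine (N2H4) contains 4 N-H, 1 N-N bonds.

Bonds broken (reactants):
  N-H: 4 × 379 = 1516
  N-N: 1 × 169 = 169
  O=O: 1 × 512 = 512
  Σ(broken) = 2197 kJ
Bonds formed (products):
  N≡N: 1 × 966 = 966
  O-H: 4 × 450 = 1800
  Σ(formed) = 2766 kJ
ΔH = Σ(broken) − Σ(formed) = 2197 − 2766 = −569 kJ

ΔH ≈ −569 kJ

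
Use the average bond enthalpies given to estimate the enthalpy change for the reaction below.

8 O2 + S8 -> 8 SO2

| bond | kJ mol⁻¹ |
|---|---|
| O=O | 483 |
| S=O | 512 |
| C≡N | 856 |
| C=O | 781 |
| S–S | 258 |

Bonds broken (reactants):
  O=O: 8 × 483 = 3864
  S–S: 8 × 258 = 2064
  Σ(broken) = 5928 kJ
Bonds formed (products):
  S=O: 16 × 512 = 8192
  Σ(formed) = 8192 kJ
ΔH = Σ(broken) − Σ(formed) = 5928 − 8192 = −2264 kJ

ΔH ≈ −2264 kJ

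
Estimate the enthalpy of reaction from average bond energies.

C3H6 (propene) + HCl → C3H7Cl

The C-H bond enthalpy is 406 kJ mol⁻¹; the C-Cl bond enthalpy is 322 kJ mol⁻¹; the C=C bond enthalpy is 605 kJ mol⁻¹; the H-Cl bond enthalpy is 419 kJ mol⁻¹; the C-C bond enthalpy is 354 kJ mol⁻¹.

Bonds broken (reactants):
  C-C: 1 × 354 = 354
  C-H: 6 × 406 = 2436
  C=C: 1 × 605 = 605
  H-Cl: 1 × 419 = 419
  Σ(broken) = 3814 kJ
Bonds formed (products):
  C-C: 2 × 354 = 708
  C-Cl: 1 × 322 = 322
  C-H: 7 × 406 = 2842
  Σ(formed) = 3872 kJ
ΔH = Σ(broken) − Σ(formed) = 3814 − 3872 = −58 kJ

ΔH ≈ −58 kJ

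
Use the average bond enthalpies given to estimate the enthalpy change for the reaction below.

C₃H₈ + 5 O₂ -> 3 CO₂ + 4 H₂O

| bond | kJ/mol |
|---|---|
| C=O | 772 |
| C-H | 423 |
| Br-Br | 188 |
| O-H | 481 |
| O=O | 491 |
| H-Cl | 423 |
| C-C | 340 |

ΔH ≈ −1961 kJ

Bonds broken (reactants):
  C-C: 2 × 340 = 680
  C-H: 8 × 423 = 3384
  O=O: 5 × 491 = 2455
  Σ(broken) = 6519 kJ
Bonds formed (products):
  C=O: 6 × 772 = 4632
  O-H: 8 × 481 = 3848
  Σ(formed) = 8480 kJ
ΔH = Σ(broken) − Σ(formed) = 6519 − 8480 = −1961 kJ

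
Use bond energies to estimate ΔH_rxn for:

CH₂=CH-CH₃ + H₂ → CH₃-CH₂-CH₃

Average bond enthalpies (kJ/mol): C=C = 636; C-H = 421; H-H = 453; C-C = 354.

Bonds broken (reactants):
  C-C: 1 × 354 = 354
  C-H: 6 × 421 = 2526
  C=C: 1 × 636 = 636
  H-H: 1 × 453 = 453
  Σ(broken) = 3969 kJ
Bonds formed (products):
  C-C: 2 × 354 = 708
  C-H: 8 × 421 = 3368
  Σ(formed) = 4076 kJ
ΔH = Σ(broken) − Σ(formed) = 3969 − 4076 = −107 kJ

ΔH ≈ −107 kJ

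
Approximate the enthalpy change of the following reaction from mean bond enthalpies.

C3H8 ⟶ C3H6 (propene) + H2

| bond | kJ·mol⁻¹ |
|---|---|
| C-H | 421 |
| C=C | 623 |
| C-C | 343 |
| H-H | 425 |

Bonds broken (reactants):
  C-C: 2 × 343 = 686
  C-H: 8 × 421 = 3368
  Σ(broken) = 4054 kJ
Bonds formed (products):
  C-C: 1 × 343 = 343
  C-H: 6 × 421 = 2526
  C=C: 1 × 623 = 623
  H-H: 1 × 425 = 425
  Σ(formed) = 3917 kJ
ΔH = Σ(broken) − Σ(formed) = 4054 − 3917 = +137 kJ

ΔH ≈ +137 kJ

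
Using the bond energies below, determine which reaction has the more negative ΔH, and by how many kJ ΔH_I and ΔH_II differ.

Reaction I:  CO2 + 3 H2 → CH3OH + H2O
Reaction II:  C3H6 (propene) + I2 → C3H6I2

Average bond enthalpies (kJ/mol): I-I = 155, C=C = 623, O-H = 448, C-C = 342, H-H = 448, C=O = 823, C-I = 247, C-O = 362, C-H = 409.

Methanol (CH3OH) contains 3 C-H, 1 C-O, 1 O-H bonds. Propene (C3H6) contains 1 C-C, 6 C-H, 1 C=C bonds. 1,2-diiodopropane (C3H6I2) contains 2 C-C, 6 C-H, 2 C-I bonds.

Reaction II, by 115 kJ

Reaction I:
  Bonds broken (reactants):
    C=O: 2 × 823 = 1646
    H-H: 3 × 448 = 1344
    Σ(broken) = 2990 kJ
  Bonds formed (products):
    C-H: 3 × 409 = 1227
    C-O: 1 × 362 = 362
    O-H: 3 × 448 = 1344
    Σ(formed) = 2933 kJ
  ΔH_I = 2990 − 2933 = +57 kJ
Reaction II:
  Bonds broken (reactants):
    C-C: 1 × 342 = 342
    C-H: 6 × 409 = 2454
    C=C: 1 × 623 = 623
    I-I: 1 × 155 = 155
    Σ(broken) = 3574 kJ
  Bonds formed (products):
    C-C: 2 × 342 = 684
    C-H: 6 × 409 = 2454
    C-I: 2 × 247 = 494
    Σ(formed) = 3632 kJ
  ΔH_II = 3574 − 3632 = −58 kJ
ΔH_I − ΔH_II = +115 kJ, so reaction II has the more negative ΔH; |ΔH_I − ΔH_II| = 115 kJ.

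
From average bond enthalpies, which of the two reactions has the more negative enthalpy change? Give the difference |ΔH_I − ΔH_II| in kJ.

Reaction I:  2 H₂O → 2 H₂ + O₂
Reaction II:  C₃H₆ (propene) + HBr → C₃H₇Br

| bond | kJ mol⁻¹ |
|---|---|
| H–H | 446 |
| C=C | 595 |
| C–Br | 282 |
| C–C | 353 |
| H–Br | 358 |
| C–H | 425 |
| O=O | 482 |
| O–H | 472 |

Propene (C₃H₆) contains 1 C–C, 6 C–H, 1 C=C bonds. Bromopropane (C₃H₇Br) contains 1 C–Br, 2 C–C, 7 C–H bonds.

Reaction II, by 621 kJ

Reaction I:
  Bonds broken (reactants):
    O–H: 4 × 472 = 1888
    Σ(broken) = 1888 kJ
  Bonds formed (products):
    H–H: 2 × 446 = 892
    O=O: 1 × 482 = 482
    Σ(formed) = 1374 kJ
  ΔH_I = 1888 − 1374 = +514 kJ
Reaction II:
  Bonds broken (reactants):
    C–C: 1 × 353 = 353
    C–H: 6 × 425 = 2550
    C=C: 1 × 595 = 595
    H–Br: 1 × 358 = 358
    Σ(broken) = 3856 kJ
  Bonds formed (products):
    C–Br: 1 × 282 = 282
    C–C: 2 × 353 = 706
    C–H: 7 × 425 = 2975
    Σ(formed) = 3963 kJ
  ΔH_II = 3856 − 3963 = −107 kJ
ΔH_I − ΔH_II = +621 kJ, so reaction II has the more negative ΔH; |ΔH_I − ΔH_II| = 621 kJ.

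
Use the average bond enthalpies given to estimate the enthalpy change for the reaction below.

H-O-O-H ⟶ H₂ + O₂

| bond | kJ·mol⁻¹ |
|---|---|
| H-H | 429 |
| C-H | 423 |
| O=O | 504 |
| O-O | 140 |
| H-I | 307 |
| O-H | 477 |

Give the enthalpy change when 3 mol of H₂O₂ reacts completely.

Bonds broken (reactants):
  O-H: 2 × 477 = 954
  O-O: 1 × 140 = 140
  Σ(broken) = 1094 kJ
Bonds formed (products):
  H-H: 1 × 429 = 429
  O=O: 1 × 504 = 504
  Σ(formed) = 933 kJ
ΔH = Σ(broken) − Σ(formed) = 1094 − 933 = +161 kJ
For 3× the reaction as written: 3 × (+161) = +483 kJ

ΔH = +483 kJ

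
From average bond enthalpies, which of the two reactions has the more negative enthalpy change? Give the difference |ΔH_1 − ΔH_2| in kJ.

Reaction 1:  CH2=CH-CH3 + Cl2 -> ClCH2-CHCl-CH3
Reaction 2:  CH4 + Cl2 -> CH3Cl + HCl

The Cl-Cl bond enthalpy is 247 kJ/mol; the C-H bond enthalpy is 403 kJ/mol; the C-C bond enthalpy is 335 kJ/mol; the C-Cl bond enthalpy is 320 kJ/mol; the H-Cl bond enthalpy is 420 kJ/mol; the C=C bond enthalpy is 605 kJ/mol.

Reaction 1:
  Bonds broken (reactants):
    C-C: 1 × 335 = 335
    C-H: 6 × 403 = 2418
    C=C: 1 × 605 = 605
    Cl-Cl: 1 × 247 = 247
    Σ(broken) = 3605 kJ
  Bonds formed (products):
    C-C: 2 × 335 = 670
    C-Cl: 2 × 320 = 640
    C-H: 6 × 403 = 2418
    Σ(formed) = 3728 kJ
  ΔH_1 = 3605 − 3728 = −123 kJ
Reaction 2:
  Bonds broken (reactants):
    C-H: 4 × 403 = 1612
    Cl-Cl: 1 × 247 = 247
    Σ(broken) = 1859 kJ
  Bonds formed (products):
    C-Cl: 1 × 320 = 320
    C-H: 3 × 403 = 1209
    H-Cl: 1 × 420 = 420
    Σ(formed) = 1949 kJ
  ΔH_2 = 1859 − 1949 = −90 kJ
ΔH_1 − ΔH_2 = −33 kJ, so reaction 1 has the more negative ΔH; |ΔH_1 − ΔH_2| = 33 kJ.

Reaction 1, by 33 kJ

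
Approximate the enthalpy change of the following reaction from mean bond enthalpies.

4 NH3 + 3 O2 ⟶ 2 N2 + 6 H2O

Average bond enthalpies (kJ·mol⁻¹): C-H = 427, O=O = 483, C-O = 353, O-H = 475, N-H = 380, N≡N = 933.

Bonds broken (reactants):
  N-H: 12 × 380 = 4560
  O=O: 3 × 483 = 1449
  Σ(broken) = 6009 kJ
Bonds formed (products):
  N≡N: 2 × 933 = 1866
  O-H: 12 × 475 = 5700
  Σ(formed) = 7566 kJ
ΔH = Σ(broken) − Σ(formed) = 6009 − 7566 = −1557 kJ

ΔH ≈ −1557 kJ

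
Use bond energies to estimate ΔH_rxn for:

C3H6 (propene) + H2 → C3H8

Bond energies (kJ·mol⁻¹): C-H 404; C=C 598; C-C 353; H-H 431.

ΔH ≈ −132 kJ

Bonds broken (reactants):
  C-C: 1 × 353 = 353
  C-H: 6 × 404 = 2424
  C=C: 1 × 598 = 598
  H-H: 1 × 431 = 431
  Σ(broken) = 3806 kJ
Bonds formed (products):
  C-C: 2 × 353 = 706
  C-H: 8 × 404 = 3232
  Σ(formed) = 3938 kJ
ΔH = Σ(broken) − Σ(formed) = 3806 − 3938 = −132 kJ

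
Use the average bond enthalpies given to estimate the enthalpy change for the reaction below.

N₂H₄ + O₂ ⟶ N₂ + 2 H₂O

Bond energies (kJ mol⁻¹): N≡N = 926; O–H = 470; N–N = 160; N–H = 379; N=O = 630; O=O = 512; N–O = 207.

ΔH ≈ −618 kJ

Bonds broken (reactants):
  N–H: 4 × 379 = 1516
  N–N: 1 × 160 = 160
  O=O: 1 × 512 = 512
  Σ(broken) = 2188 kJ
Bonds formed (products):
  N≡N: 1 × 926 = 926
  O–H: 4 × 470 = 1880
  Σ(formed) = 2806 kJ
ΔH = Σ(broken) − Σ(formed) = 2188 − 2806 = −618 kJ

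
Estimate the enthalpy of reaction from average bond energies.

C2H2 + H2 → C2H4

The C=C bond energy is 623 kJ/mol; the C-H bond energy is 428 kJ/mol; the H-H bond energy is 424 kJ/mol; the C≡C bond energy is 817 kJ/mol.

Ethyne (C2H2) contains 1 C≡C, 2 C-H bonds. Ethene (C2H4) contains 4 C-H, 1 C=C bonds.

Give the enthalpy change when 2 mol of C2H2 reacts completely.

ΔH = −476 kJ

Bonds broken (reactants):
  C≡C: 1 × 817 = 817
  C-H: 2 × 428 = 856
  H-H: 1 × 424 = 424
  Σ(broken) = 2097 kJ
Bonds formed (products):
  C-H: 4 × 428 = 1712
  C=C: 1 × 623 = 623
  Σ(formed) = 2335 kJ
ΔH = Σ(broken) − Σ(formed) = 2097 − 2335 = −238 kJ
For 2× the reaction as written: 2 × (−238) = −476 kJ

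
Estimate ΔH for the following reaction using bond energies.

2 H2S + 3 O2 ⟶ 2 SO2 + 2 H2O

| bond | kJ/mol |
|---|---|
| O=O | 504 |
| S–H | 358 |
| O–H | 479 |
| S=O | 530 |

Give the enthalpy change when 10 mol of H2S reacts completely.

Bonds broken (reactants):
  O=O: 3 × 504 = 1512
  S–H: 4 × 358 = 1432
  Σ(broken) = 2944 kJ
Bonds formed (products):
  O–H: 4 × 479 = 1916
  S=O: 4 × 530 = 2120
  Σ(formed) = 4036 kJ
ΔH = Σ(broken) − Σ(formed) = 2944 − 4036 = −1092 kJ
For 5× the reaction as written: 5 × (−1092) = −5460 kJ

ΔH = −5460 kJ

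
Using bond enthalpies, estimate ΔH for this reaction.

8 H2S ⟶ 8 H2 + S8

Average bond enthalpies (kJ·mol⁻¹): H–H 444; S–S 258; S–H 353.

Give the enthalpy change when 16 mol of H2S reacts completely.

ΔH = +64 kJ

Bonds broken (reactants):
  S–H: 16 × 353 = 5648
  Σ(broken) = 5648 kJ
Bonds formed (products):
  H–H: 8 × 444 = 3552
  S–S: 8 × 258 = 2064
  Σ(formed) = 5616 kJ
ΔH = Σ(broken) − Σ(formed) = 5648 − 5616 = +32 kJ
For 2× the reaction as written: 2 × (+32) = +64 kJ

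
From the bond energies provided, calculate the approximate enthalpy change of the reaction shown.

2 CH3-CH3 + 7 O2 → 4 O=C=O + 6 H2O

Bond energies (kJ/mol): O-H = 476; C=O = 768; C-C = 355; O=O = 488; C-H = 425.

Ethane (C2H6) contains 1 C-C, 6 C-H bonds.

Bonds broken (reactants):
  C-C: 2 × 355 = 710
  C-H: 12 × 425 = 5100
  O=O: 7 × 488 = 3416
  Σ(broken) = 9226 kJ
Bonds formed (products):
  C=O: 8 × 768 = 6144
  O-H: 12 × 476 = 5712
  Σ(formed) = 11856 kJ
ΔH = Σ(broken) − Σ(formed) = 9226 − 11856 = −2630 kJ

ΔH ≈ −2630 kJ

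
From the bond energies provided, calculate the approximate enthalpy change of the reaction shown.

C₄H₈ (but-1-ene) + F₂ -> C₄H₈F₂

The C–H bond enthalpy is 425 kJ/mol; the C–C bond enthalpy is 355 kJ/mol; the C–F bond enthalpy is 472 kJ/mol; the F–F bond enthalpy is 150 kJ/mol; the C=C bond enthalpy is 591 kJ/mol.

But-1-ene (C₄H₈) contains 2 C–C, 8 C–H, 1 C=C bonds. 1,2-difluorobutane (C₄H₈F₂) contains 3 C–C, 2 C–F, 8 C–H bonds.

Bonds broken (reactants):
  C–C: 2 × 355 = 710
  C–H: 8 × 425 = 3400
  C=C: 1 × 591 = 591
  F–F: 1 × 150 = 150
  Σ(broken) = 4851 kJ
Bonds formed (products):
  C–C: 3 × 355 = 1065
  C–F: 2 × 472 = 944
  C–H: 8 × 425 = 3400
  Σ(formed) = 5409 kJ
ΔH = Σ(broken) − Σ(formed) = 4851 − 5409 = −558 kJ

ΔH ≈ −558 kJ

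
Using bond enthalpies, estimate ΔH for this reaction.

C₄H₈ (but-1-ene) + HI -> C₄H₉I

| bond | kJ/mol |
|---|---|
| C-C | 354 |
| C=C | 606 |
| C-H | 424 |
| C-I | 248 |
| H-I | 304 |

ΔH ≈ −116 kJ

Bonds broken (reactants):
  C-C: 2 × 354 = 708
  C-H: 8 × 424 = 3392
  C=C: 1 × 606 = 606
  H-I: 1 × 304 = 304
  Σ(broken) = 5010 kJ
Bonds formed (products):
  C-C: 3 × 354 = 1062
  C-H: 9 × 424 = 3816
  C-I: 1 × 248 = 248
  Σ(formed) = 5126 kJ
ΔH = Σ(broken) − Σ(formed) = 5010 − 5126 = −116 kJ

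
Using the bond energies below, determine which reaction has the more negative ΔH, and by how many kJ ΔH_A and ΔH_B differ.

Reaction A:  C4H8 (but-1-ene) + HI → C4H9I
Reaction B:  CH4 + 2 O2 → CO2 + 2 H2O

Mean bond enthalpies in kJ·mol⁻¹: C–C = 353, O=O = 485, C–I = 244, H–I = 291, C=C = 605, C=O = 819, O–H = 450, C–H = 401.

Reaction B, by 762 kJ

Reaction A:
  Bonds broken (reactants):
    C–C: 2 × 353 = 706
    C–H: 8 × 401 = 3208
    C=C: 1 × 605 = 605
    H–I: 1 × 291 = 291
    Σ(broken) = 4810 kJ
  Bonds formed (products):
    C–C: 3 × 353 = 1059
    C–H: 9 × 401 = 3609
    C–I: 1 × 244 = 244
    Σ(formed) = 4912 kJ
  ΔH_A = 4810 − 4912 = −102 kJ
Reaction B:
  Bonds broken (reactants):
    C–H: 4 × 401 = 1604
    O=O: 2 × 485 = 970
    Σ(broken) = 2574 kJ
  Bonds formed (products):
    C=O: 2 × 819 = 1638
    O–H: 4 × 450 = 1800
    Σ(formed) = 3438 kJ
  ΔH_B = 2574 − 3438 = −864 kJ
ΔH_A − ΔH_B = +762 kJ, so reaction B has the more negative ΔH; |ΔH_A − ΔH_B| = 762 kJ.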